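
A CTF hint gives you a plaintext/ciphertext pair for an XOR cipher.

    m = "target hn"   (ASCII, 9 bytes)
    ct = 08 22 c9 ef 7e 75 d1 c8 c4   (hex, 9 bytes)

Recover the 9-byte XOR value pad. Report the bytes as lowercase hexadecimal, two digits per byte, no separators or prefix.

7c43bb881b01f1a0aa

Since ct = m ⊕ pad, XORing both sides with m gives pad = m ⊕ ct.
01110100 xor 00001000 = 01111100
01100001 xor 00100010 = 01000011
01110010 xor 11001001 = 10111011
01100111 xor 11101111 = 10001000
01100101 xor 01111110 = 00011011
01110100 xor 01110101 = 00000001
00100000 xor 11010001 = 11110001
01101000 xor 11001000 = 10100000
01101110 xor 11000100 = 10101010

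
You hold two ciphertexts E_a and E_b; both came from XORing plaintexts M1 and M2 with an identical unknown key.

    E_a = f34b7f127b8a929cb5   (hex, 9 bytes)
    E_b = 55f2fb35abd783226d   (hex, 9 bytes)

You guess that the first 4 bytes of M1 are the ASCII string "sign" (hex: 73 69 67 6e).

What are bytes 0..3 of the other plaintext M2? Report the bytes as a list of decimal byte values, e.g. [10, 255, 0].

[213, 208, 227, 73]

First, E_a ⊕ E_b = (M1 ⊕ K) ⊕ (M2 ⊕ K) = M1 ⊕ M2, so the key drops out. Then M2 = (M1 ⊕ M2) ⊕ M1 over the first 4 bytes.
byte 0: (f3 XOR 55) XOR 73 = a6 XOR 73 = d5
byte 1: (4b XOR f2) XOR 69 = b9 XOR 69 = d0
byte 2: (7f XOR fb) XOR 67 = 84 XOR 67 = e3
byte 3: (12 XOR 35) XOR 6e = 27 XOR 6e = 49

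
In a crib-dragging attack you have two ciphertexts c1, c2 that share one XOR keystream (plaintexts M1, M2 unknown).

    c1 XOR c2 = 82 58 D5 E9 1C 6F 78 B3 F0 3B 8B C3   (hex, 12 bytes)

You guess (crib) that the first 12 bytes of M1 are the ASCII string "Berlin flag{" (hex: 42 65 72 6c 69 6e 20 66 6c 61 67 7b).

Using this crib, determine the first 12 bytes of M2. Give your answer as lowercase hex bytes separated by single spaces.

c0 3d a7 85 75 01 58 d5 9c 5a ec b8

Since c1 ⊕ c2 = M1 ⊕ M2, XORing with the guessed M1 bytes yields the corresponding M2 bytes: M2 = (c1 ⊕ c2) ⊕ M1.
byte 0: 82 ⊕ 42 = c0
byte 1: 58 ⊕ 65 = 3d
byte 2: d5 ⊕ 72 = a7
byte 3: e9 ⊕ 6c = 85
byte 4: 1c ⊕ 69 = 75
byte 5: 6f ⊕ 6e = 01
byte 6: 78 ⊕ 20 = 58
byte 7: b3 ⊕ 66 = d5
byte 8: f0 ⊕ 6c = 9c
byte 9: 3b ⊕ 61 = 5a
byte 10: 8b ⊕ 67 = ec
byte 11: c3 ⊕ 7b = b8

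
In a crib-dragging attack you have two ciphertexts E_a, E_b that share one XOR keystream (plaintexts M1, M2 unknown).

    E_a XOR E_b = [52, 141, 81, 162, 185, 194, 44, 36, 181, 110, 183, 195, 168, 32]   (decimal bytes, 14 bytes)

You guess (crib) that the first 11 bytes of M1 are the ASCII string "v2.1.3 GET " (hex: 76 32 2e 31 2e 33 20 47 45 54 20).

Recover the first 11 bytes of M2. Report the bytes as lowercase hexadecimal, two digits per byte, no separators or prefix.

Since E_a ⊕ E_b = M1 ⊕ M2, XORing with the guessed M1 bytes yields the corresponding M2 bytes: M2 = (E_a ⊕ E_b) ⊕ M1.
34 ^ 76 = 42
8d ^ 32 = bf
51 ^ 2e = 7f
a2 ^ 31 = 93
b9 ^ 2e = 97
c2 ^ 33 = f1
2c ^ 20 = 0c
24 ^ 47 = 63
b5 ^ 45 = f0
6e ^ 54 = 3a
b7 ^ 20 = 97

42bf7f9397f10c63f03a97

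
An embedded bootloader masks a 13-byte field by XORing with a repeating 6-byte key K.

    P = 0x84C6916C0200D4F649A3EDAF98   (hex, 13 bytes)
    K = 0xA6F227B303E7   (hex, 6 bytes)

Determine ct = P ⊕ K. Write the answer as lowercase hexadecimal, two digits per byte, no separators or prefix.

The 6-byte key repeats, so the effective keystream is a6 f2 27 b3 03 e7 a6 f2 27 b3 03 e7 a6.
byte 0: 84 xor a6 = 22
byte 1: c6 xor f2 = 34
byte 2: 91 xor 27 = b6
byte 3: 6c xor b3 = df
byte 4: 02 xor 03 = 01
byte 5: 00 xor e7 = e7
byte 6: d4 xor a6 = 72
byte 7: f6 xor f2 = 04
byte 8: 49 xor 27 = 6e
byte 9: a3 xor b3 = 10
byte 10: ed xor 03 = ee
byte 11: af xor e7 = 48
byte 12: 98 xor a6 = 3e

2234b6df01e772046e10ee483e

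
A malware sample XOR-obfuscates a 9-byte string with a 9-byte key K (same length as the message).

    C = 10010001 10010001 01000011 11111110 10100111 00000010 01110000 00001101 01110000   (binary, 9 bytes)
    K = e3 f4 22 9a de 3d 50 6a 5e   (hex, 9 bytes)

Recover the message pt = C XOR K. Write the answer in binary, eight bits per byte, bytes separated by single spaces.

01110010 01100101 01100001 01100100 01111001 00111111 00100000 01100111 00101110

91 ^ e3 = 72
91 ^ f4 = 65
43 ^ 22 = 61
fe ^ 9a = 64
a7 ^ de = 79
02 ^ 3d = 3f
70 ^ 50 = 20
0d ^ 6a = 67
70 ^ 5e = 2e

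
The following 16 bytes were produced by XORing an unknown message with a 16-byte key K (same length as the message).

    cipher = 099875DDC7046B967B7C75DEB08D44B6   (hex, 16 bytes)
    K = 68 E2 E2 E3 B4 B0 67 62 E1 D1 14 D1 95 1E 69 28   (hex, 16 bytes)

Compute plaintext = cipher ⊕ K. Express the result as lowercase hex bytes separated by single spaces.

61 7a 97 3e 73 b4 0c f4 9a ad 61 0f 25 93 2d 9e

XOR is its own inverse, so applying the key byte-wise gives the result directly.
byte 0: 09 ⊕ 68 = 61
byte 1: 98 ⊕ e2 = 7a
byte 2: 75 ⊕ e2 = 97
byte 3: dd ⊕ e3 = 3e
byte 4: c7 ⊕ b4 = 73
byte 5: 04 ⊕ b0 = b4
byte 6: 6b ⊕ 67 = 0c
byte 7: 96 ⊕ 62 = f4
byte 8: 7b ⊕ e1 = 9a
byte 9: 7c ⊕ d1 = ad
byte 10: 75 ⊕ 14 = 61
byte 11: de ⊕ d1 = 0f
byte 12: b0 ⊕ 95 = 25
byte 13: 8d ⊕ 1e = 93
byte 14: 44 ⊕ 69 = 2d
byte 15: b6 ⊕ 28 = 9e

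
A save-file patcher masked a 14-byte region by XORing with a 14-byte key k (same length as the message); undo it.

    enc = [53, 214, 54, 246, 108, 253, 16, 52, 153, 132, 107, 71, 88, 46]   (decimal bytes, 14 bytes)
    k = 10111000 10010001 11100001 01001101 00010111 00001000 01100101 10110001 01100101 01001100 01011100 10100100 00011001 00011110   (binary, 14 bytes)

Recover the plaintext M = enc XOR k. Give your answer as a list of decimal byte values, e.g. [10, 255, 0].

[141, 71, 215, 187, 123, 245, 117, 133, 252, 200, 55, 227, 65, 48]

byte 0: 35 xor b8 = 8d
byte 1: d6 xor 91 = 47
byte 2: 36 xor e1 = d7
byte 3: f6 xor 4d = bb
byte 4: 6c xor 17 = 7b
byte 5: fd xor 08 = f5
byte 6: 10 xor 65 = 75
byte 7: 34 xor b1 = 85
byte 8: 99 xor 65 = fc
byte 9: 84 xor 4c = c8
byte 10: 6b xor 5c = 37
byte 11: 47 xor a4 = e3
byte 12: 58 xor 19 = 41
byte 13: 2e xor 1e = 30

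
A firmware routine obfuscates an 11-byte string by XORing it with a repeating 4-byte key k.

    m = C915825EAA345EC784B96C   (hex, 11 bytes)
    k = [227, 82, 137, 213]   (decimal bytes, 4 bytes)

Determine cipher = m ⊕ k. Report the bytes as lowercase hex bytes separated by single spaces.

2a 47 0b 8b 49 66 d7 12 67 eb e5

The 4-byte key repeats, so the effective keystream is e3 52 89 d5 e3 52 89 d5 e3 52 89.
byte 0: c9 ⊕ e3 = 2a
byte 1: 15 ⊕ 52 = 47
byte 2: 82 ⊕ 89 = 0b
byte 3: 5e ⊕ d5 = 8b
byte 4: aa ⊕ e3 = 49
byte 5: 34 ⊕ 52 = 66
byte 6: 5e ⊕ 89 = d7
byte 7: c7 ⊕ d5 = 12
byte 8: 84 ⊕ e3 = 67
byte 9: b9 ⊕ 52 = eb
byte 10: 6c ⊕ 89 = e5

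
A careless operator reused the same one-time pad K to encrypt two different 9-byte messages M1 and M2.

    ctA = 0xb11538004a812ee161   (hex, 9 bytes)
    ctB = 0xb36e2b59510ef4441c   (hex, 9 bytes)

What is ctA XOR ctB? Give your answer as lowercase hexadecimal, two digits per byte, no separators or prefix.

ctA ⊕ ctB = (M1 ⊕ K) ⊕ (M2 ⊕ K) = M1 ⊕ M2 — the shared key cancels under XOR.
byte 0: 10110001 XOR 10110011 = 00000010
byte 1: 00010101 XOR 01101110 = 01111011
byte 2: 00111000 XOR 00101011 = 00010011
byte 3: 00000000 XOR 01011001 = 01011001
byte 4: 01001010 XOR 01010001 = 00011011
byte 5: 10000001 XOR 00001110 = 10001111
byte 6: 00101110 XOR 11110100 = 11011010
byte 7: 11100001 XOR 01000100 = 10100101
byte 8: 01100001 XOR 00011100 = 01111101

027b13591b8fdaa57d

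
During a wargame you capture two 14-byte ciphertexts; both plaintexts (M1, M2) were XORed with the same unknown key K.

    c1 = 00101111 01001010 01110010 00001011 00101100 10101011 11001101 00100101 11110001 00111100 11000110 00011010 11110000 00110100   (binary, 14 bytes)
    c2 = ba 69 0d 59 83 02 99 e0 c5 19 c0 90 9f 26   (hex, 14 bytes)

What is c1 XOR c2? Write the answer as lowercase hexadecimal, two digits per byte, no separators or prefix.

95237f52afa954c53425068a6f12

c1 ⊕ c2 = (M1 ⊕ K) ⊕ (M2 ⊕ K) = M1 ⊕ M2 — the shared key cancels under XOR.
2f ^ ba = 95
4a ^ 69 = 23
72 ^ 0d = 7f
0b ^ 59 = 52
2c ^ 83 = af
ab ^ 02 = a9
cd ^ 99 = 54
25 ^ e0 = c5
f1 ^ c5 = 34
3c ^ 19 = 25
c6 ^ c0 = 06
1a ^ 90 = 8a
f0 ^ 9f = 6f
34 ^ 26 = 12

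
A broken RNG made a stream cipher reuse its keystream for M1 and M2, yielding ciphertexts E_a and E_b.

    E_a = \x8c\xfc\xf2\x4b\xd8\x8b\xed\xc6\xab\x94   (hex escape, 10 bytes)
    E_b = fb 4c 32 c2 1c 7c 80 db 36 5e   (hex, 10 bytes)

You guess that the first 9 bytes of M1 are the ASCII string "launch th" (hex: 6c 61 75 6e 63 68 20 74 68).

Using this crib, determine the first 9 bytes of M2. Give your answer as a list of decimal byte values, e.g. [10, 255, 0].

[27, 209, 181, 231, 167, 159, 77, 105, 245]

First, E_a ⊕ E_b = (M1 ⊕ K) ⊕ (M2 ⊕ K) = M1 ⊕ M2, so the key drops out. Then M2 = (M1 ⊕ M2) ⊕ M1 over the first 9 bytes.
byte 0: (8c ^ fb) ^ 6c = 77 ^ 6c = 1b
byte 1: (fc ^ 4c) ^ 61 = b0 ^ 61 = d1
byte 2: (f2 ^ 32) ^ 75 = c0 ^ 75 = b5
byte 3: (4b ^ c2) ^ 6e = 89 ^ 6e = e7
byte 4: (d8 ^ 1c) ^ 63 = c4 ^ 63 = a7
byte 5: (8b ^ 7c) ^ 68 = f7 ^ 68 = 9f
byte 6: (ed ^ 80) ^ 20 = 6d ^ 20 = 4d
byte 7: (c6 ^ db) ^ 74 = 1d ^ 74 = 69
byte 8: (ab ^ 36) ^ 68 = 9d ^ 68 = f5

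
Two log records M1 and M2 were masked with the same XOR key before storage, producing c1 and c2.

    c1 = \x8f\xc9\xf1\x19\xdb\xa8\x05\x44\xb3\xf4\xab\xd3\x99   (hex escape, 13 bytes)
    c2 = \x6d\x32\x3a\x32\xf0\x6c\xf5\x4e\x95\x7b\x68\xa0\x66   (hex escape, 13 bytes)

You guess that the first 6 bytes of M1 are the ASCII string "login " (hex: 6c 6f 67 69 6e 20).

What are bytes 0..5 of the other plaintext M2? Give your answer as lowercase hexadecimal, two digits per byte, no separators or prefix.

First, c1 ⊕ c2 = (M1 ⊕ K) ⊕ (M2 ⊕ K) = M1 ⊕ M2, so the key drops out. Then M2 = (M1 ⊕ M2) ⊕ M1 over the first 6 bytes.
byte 0: (8f xor 6d) xor 6c = e2 xor 6c = 8e
byte 1: (c9 xor 32) xor 6f = fb xor 6f = 94
byte 2: (f1 xor 3a) xor 67 = cb xor 67 = ac
byte 3: (19 xor 32) xor 69 = 2b xor 69 = 42
byte 4: (db xor f0) xor 6e = 2b xor 6e = 45
byte 5: (a8 xor 6c) xor 20 = c4 xor 20 = e4

8e94ac4245e4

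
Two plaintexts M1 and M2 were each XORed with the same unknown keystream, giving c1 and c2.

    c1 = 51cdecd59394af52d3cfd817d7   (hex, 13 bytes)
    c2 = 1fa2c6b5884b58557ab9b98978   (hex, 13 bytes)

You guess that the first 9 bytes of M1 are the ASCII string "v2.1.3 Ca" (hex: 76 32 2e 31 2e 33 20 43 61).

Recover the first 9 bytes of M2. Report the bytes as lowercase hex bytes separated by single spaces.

First, c1 ⊕ c2 = (M1 ⊕ K) ⊕ (M2 ⊕ K) = M1 ⊕ M2, so the key drops out. Then M2 = (M1 ⊕ M2) ⊕ M1 over the first 9 bytes.
byte 0: (51 xor 1f) xor 76 = 4e xor 76 = 38
byte 1: (cd xor a2) xor 32 = 6f xor 32 = 5d
byte 2: (ec xor c6) xor 2e = 2a xor 2e = 04
byte 3: (d5 xor b5) xor 31 = 60 xor 31 = 51
byte 4: (93 xor 88) xor 2e = 1b xor 2e = 35
byte 5: (94 xor 4b) xor 33 = df xor 33 = ec
byte 6: (af xor 58) xor 20 = f7 xor 20 = d7
byte 7: (52 xor 55) xor 43 = 07 xor 43 = 44
byte 8: (d3 xor 7a) xor 61 = a9 xor 61 = c8

38 5d 04 51 35 ec d7 44 c8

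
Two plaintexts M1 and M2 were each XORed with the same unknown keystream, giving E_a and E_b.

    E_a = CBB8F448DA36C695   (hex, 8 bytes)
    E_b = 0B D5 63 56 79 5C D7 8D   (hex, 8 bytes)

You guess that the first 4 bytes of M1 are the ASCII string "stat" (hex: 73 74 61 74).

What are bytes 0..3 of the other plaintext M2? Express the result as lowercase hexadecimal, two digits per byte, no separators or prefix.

First, E_a ⊕ E_b = (M1 ⊕ K) ⊕ (M2 ⊕ K) = M1 ⊕ M2, so the key drops out. Then M2 = (M1 ⊕ M2) ⊕ M1 over the first 4 bytes.
byte 0: (cb ⊕ 0b) ⊕ 73 = c0 ⊕ 73 = b3
byte 1: (b8 ⊕ d5) ⊕ 74 = 6d ⊕ 74 = 19
byte 2: (f4 ⊕ 63) ⊕ 61 = 97 ⊕ 61 = f6
byte 3: (48 ⊕ 56) ⊕ 74 = 1e ⊕ 74 = 6a

b319f66a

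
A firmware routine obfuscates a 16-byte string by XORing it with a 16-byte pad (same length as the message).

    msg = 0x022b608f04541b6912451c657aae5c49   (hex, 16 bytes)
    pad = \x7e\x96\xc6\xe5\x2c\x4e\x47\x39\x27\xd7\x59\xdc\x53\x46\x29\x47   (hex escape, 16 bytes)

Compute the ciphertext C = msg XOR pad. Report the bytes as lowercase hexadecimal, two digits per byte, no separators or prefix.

7cbda66a281a5c50359245b929e8750e

00000010 ⊕ 01111110 = 01111100
00101011 ⊕ 10010110 = 10111101
01100000 ⊕ 11000110 = 10100110
10001111 ⊕ 11100101 = 01101010
00000100 ⊕ 00101100 = 00101000
01010100 ⊕ 01001110 = 00011010
00011011 ⊕ 01000111 = 01011100
01101001 ⊕ 00111001 = 01010000
00010010 ⊕ 00100111 = 00110101
01000101 ⊕ 11010111 = 10010010
00011100 ⊕ 01011001 = 01000101
01100101 ⊕ 11011100 = 10111001
01111010 ⊕ 01010011 = 00101001
10101110 ⊕ 01000110 = 11101000
01011100 ⊕ 00101001 = 01110101
01001001 ⊕ 01000111 = 00001110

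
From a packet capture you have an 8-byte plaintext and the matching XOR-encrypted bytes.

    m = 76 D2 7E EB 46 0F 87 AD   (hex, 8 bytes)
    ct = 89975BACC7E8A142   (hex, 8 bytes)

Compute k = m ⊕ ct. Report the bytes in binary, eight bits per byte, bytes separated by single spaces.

11111111 01000101 00100101 01000111 10000001 11100111 00100110 11101111

Since ct = m ⊕ k, XORing both sides with m gives k = m ⊕ ct.
76 ⊕ 89 = ff
d2 ⊕ 97 = 45
7e ⊕ 5b = 25
eb ⊕ ac = 47
46 ⊕ c7 = 81
0f ⊕ e8 = e7
87 ⊕ a1 = 26
ad ⊕ 42 = ef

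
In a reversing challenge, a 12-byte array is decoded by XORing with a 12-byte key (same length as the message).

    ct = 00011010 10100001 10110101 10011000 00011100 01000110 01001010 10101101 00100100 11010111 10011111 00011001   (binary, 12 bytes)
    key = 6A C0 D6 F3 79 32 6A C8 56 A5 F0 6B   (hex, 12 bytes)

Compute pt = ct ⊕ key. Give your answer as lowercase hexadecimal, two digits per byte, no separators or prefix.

7061636b6574206572726f72

1a xor 6a = 70
a1 xor c0 = 61
b5 xor d6 = 63
98 xor f3 = 6b
1c xor 79 = 65
46 xor 32 = 74
4a xor 6a = 20
ad xor c8 = 65
24 xor 56 = 72
d7 xor a5 = 72
9f xor f0 = 6f
19 xor 6b = 72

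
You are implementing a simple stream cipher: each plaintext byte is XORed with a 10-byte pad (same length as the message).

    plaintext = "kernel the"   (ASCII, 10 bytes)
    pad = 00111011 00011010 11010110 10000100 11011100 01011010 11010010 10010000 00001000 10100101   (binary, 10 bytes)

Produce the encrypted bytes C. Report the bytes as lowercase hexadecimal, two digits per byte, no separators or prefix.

XOR is its own inverse, so applying the key byte-wise gives the result directly.
byte 0: 6b xor 3b = 50
byte 1: 65 xor 1a = 7f
byte 2: 72 xor d6 = a4
byte 3: 6e xor 84 = ea
byte 4: 65 xor dc = b9
byte 5: 6c xor 5a = 36
byte 6: 20 xor d2 = f2
byte 7: 74 xor 90 = e4
byte 8: 68 xor 08 = 60
byte 9: 65 xor a5 = c0

507fa4eab936f2e460c0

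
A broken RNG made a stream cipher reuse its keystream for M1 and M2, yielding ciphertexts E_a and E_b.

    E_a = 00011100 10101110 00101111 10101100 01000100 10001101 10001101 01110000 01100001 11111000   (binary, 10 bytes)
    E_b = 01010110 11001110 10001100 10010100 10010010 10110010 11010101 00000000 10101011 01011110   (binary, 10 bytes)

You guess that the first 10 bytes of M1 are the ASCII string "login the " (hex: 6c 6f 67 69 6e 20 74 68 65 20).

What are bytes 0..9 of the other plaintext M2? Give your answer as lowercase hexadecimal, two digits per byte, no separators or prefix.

First, E_a ⊕ E_b = (M1 ⊕ K) ⊕ (M2 ⊕ K) = M1 ⊕ M2, so the key drops out. Then M2 = (M1 ⊕ M2) ⊕ M1 over the first 10 bytes.
byte 0: (1c XOR 56) XOR 6c = 4a XOR 6c = 26
byte 1: (ae XOR ce) XOR 6f = 60 XOR 6f = 0f
byte 2: (2f XOR 8c) XOR 67 = a3 XOR 67 = c4
byte 3: (ac XOR 94) XOR 69 = 38 XOR 69 = 51
byte 4: (44 XOR 92) XOR 6e = d6 XOR 6e = b8
byte 5: (8d XOR b2) XOR 20 = 3f XOR 20 = 1f
byte 6: (8d XOR d5) XOR 74 = 58 XOR 74 = 2c
byte 7: (70 XOR 00) XOR 68 = 70 XOR 68 = 18
byte 8: (61 XOR ab) XOR 65 = ca XOR 65 = af
byte 9: (f8 XOR 5e) XOR 20 = a6 XOR 20 = 86

260fc451b81f2c18af86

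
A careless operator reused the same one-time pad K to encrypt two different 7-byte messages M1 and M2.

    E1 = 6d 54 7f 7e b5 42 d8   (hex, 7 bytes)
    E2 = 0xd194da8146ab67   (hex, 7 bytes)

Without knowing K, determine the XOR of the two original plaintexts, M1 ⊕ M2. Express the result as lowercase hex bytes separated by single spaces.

bc c0 a5 ff f3 e9 bf

E1 ⊕ E2 = (M1 ⊕ K) ⊕ (M2 ⊕ K) = M1 ⊕ M2 — the shared key cancels under XOR.
109 ⊕ 209 = 188
 84 ⊕ 148 = 192
127 ⊕ 218 = 165
126 ⊕ 129 = 255
181 ⊕  70 = 243
 66 ⊕ 171 = 233
216 ⊕ 103 = 191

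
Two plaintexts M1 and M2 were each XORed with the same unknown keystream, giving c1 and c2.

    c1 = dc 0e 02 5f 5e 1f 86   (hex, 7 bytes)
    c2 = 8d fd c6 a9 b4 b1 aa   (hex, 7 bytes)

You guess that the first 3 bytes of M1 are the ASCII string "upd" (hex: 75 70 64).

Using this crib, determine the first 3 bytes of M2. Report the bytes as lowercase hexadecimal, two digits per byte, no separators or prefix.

First, c1 ⊕ c2 = (M1 ⊕ K) ⊕ (M2 ⊕ K) = M1 ⊕ M2, so the key drops out. Then M2 = (M1 ⊕ M2) ⊕ M1 over the first 3 bytes.
byte 0: (dc xor 8d) xor 75 = 51 xor 75 = 24
byte 1: (0e xor fd) xor 70 = f3 xor 70 = 83
byte 2: (02 xor c6) xor 64 = c4 xor 64 = a0

2483a0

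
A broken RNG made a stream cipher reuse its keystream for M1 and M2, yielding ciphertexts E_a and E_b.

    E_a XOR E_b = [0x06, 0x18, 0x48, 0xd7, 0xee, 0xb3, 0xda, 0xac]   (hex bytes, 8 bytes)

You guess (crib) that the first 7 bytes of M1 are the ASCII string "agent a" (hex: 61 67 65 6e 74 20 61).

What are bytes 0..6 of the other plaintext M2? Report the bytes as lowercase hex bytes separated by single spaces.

67 7f 2d b9 9a 93 bb

Since E_a ⊕ E_b = M1 ⊕ M2, XORing with the guessed M1 bytes yields the corresponding M2 bytes: M2 = (E_a ⊕ E_b) ⊕ M1.
byte 0: 06 XOR 61 = 67
byte 1: 18 XOR 67 = 7f
byte 2: 48 XOR 65 = 2d
byte 3: d7 XOR 6e = b9
byte 4: ee XOR 74 = 9a
byte 5: b3 XOR 20 = 93
byte 6: da XOR 61 = bb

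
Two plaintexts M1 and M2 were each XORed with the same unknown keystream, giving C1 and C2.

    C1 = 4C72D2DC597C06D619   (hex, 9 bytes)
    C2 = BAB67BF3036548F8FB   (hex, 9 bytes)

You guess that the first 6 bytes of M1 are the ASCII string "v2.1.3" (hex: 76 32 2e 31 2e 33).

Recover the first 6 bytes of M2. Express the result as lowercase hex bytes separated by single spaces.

First, C1 ⊕ C2 = (M1 ⊕ K) ⊕ (M2 ⊕ K) = M1 ⊕ M2, so the key drops out. Then M2 = (M1 ⊕ M2) ⊕ M1 over the first 6 bytes.
byte 0: (4c xor ba) xor 76 = f6 xor 76 = 80
byte 1: (72 xor b6) xor 32 = c4 xor 32 = f6
byte 2: (d2 xor 7b) xor 2e = a9 xor 2e = 87
byte 3: (dc xor f3) xor 31 = 2f xor 31 = 1e
byte 4: (59 xor 03) xor 2e = 5a xor 2e = 74
byte 5: (7c xor 65) xor 33 = 19 xor 33 = 2a

80 f6 87 1e 74 2a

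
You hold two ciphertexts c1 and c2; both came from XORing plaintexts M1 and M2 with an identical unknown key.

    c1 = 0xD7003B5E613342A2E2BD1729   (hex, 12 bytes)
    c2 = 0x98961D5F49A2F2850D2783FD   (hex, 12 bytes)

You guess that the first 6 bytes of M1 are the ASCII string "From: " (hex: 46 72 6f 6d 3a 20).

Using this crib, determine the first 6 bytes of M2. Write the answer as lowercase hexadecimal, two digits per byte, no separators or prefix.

First, c1 ⊕ c2 = (M1 ⊕ K) ⊕ (M2 ⊕ K) = M1 ⊕ M2, so the key drops out. Then M2 = (M1 ⊕ M2) ⊕ M1 over the first 6 bytes.
byte 0: (d7 ^ 98) ^ 46 = 4f ^ 46 = 09
byte 1: (00 ^ 96) ^ 72 = 96 ^ 72 = e4
byte 2: (3b ^ 1d) ^ 6f = 26 ^ 6f = 49
byte 3: (5e ^ 5f) ^ 6d = 01 ^ 6d = 6c
byte 4: (61 ^ 49) ^ 3a = 28 ^ 3a = 12
byte 5: (33 ^ a2) ^ 20 = 91 ^ 20 = b1

09e4496c12b1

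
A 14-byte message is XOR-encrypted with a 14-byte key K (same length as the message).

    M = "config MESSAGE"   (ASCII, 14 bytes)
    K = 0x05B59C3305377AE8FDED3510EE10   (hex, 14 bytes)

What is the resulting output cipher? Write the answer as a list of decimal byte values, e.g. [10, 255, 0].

63 XOR 05 = 66
6f XOR b5 = da
6e XOR 9c = f2
66 XOR 33 = 55
69 XOR 05 = 6c
67 XOR 37 = 50
20 XOR 7a = 5a
4d XOR e8 = a5
45 XOR fd = b8
53 XOR ed = be
53 XOR 35 = 66
41 XOR 10 = 51
47 XOR ee = a9
45 XOR 10 = 55

[102, 218, 242, 85, 108, 80, 90, 165, 184, 190, 102, 81, 169, 85]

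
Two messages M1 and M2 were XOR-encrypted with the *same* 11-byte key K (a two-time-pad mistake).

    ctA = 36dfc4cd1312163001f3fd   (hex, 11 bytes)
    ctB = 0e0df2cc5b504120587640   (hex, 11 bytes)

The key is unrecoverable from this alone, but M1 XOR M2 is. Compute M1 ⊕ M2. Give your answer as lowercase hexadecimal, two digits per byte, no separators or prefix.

38d23601484257105985bd

ctA ⊕ ctB = (M1 ⊕ K) ⊕ (M2 ⊕ K) = M1 ⊕ M2 — the shared key cancels under XOR.
byte 0: 00110110 xor 00001110 = 00111000
byte 1: 11011111 xor 00001101 = 11010010
byte 2: 11000100 xor 11110010 = 00110110
byte 3: 11001101 xor 11001100 = 00000001
byte 4: 00010011 xor 01011011 = 01001000
byte 5: 00010010 xor 01010000 = 01000010
byte 6: 00010110 xor 01000001 = 01010111
byte 7: 00110000 xor 00100000 = 00010000
byte 8: 00000001 xor 01011000 = 01011001
byte 9: 11110011 xor 01110110 = 10000101
byte 10: 11111101 xor 01000000 = 10111101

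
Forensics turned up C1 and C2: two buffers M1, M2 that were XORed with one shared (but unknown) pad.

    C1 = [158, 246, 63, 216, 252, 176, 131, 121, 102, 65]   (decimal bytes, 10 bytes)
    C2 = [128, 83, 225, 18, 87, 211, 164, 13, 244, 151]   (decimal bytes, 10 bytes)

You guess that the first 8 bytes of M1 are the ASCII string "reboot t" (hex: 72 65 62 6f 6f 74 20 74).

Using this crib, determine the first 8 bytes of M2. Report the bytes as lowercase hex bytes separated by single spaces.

First, C1 ⊕ C2 = (M1 ⊕ K) ⊕ (M2 ⊕ K) = M1 ⊕ M2, so the key drops out. Then M2 = (M1 ⊕ M2) ⊕ M1 over the first 8 bytes.
byte 0: (9e ⊕ 80) ⊕ 72 = 1e ⊕ 72 = 6c
byte 1: (f6 ⊕ 53) ⊕ 65 = a5 ⊕ 65 = c0
byte 2: (3f ⊕ e1) ⊕ 62 = de ⊕ 62 = bc
byte 3: (d8 ⊕ 12) ⊕ 6f = ca ⊕ 6f = a5
byte 4: (fc ⊕ 57) ⊕ 6f = ab ⊕ 6f = c4
byte 5: (b0 ⊕ d3) ⊕ 74 = 63 ⊕ 74 = 17
byte 6: (83 ⊕ a4) ⊕ 20 = 27 ⊕ 20 = 07
byte 7: (79 ⊕ 0d) ⊕ 74 = 74 ⊕ 74 = 00

6c c0 bc a5 c4 17 07 00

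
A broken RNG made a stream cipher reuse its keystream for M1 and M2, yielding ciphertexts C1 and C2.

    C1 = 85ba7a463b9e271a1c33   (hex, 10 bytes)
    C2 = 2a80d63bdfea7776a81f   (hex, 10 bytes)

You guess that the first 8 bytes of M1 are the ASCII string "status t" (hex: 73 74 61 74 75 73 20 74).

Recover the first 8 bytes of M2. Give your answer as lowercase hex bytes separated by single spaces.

First, C1 ⊕ C2 = (M1 ⊕ K) ⊕ (M2 ⊕ K) = M1 ⊕ M2, so the key drops out. Then M2 = (M1 ⊕ M2) ⊕ M1 over the first 8 bytes.
byte 0: (85 ⊕ 2a) ⊕ 73 = af ⊕ 73 = dc
byte 1: (ba ⊕ 80) ⊕ 74 = 3a ⊕ 74 = 4e
byte 2: (7a ⊕ d6) ⊕ 61 = ac ⊕ 61 = cd
byte 3: (46 ⊕ 3b) ⊕ 74 = 7d ⊕ 74 = 09
byte 4: (3b ⊕ df) ⊕ 75 = e4 ⊕ 75 = 91
byte 5: (9e ⊕ ea) ⊕ 73 = 74 ⊕ 73 = 07
byte 6: (27 ⊕ 77) ⊕ 20 = 50 ⊕ 20 = 70
byte 7: (1a ⊕ 76) ⊕ 74 = 6c ⊕ 74 = 18

dc 4e cd 09 91 07 70 18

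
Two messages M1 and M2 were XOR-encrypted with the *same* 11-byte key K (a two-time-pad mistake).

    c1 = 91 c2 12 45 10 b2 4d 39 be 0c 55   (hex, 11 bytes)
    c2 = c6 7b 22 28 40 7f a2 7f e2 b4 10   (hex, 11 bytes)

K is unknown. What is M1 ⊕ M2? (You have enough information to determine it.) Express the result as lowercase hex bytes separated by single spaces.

57 b9 30 6d 50 cd ef 46 5c b8 45

c1 ⊕ c2 = (M1 ⊕ K) ⊕ (M2 ⊕ K) = M1 ⊕ M2 — the shared key cancels under XOR.
byte 0: 91 XOR c6 = 57
byte 1: c2 XOR 7b = b9
byte 2: 12 XOR 22 = 30
byte 3: 45 XOR 28 = 6d
byte 4: 10 XOR 40 = 50
byte 5: b2 XOR 7f = cd
byte 6: 4d XOR a2 = ef
byte 7: 39 XOR 7f = 46
byte 8: be XOR e2 = 5c
byte 9: 0c XOR b4 = b8
byte 10: 55 XOR 10 = 45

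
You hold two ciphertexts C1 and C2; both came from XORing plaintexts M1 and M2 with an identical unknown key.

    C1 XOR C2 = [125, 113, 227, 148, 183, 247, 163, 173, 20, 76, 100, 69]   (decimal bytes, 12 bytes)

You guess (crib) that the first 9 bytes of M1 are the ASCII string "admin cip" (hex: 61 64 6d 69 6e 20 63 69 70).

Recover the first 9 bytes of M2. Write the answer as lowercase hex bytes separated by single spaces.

Since C1 ⊕ C2 = M1 ⊕ M2, XORing with the guessed M1 bytes yields the corresponding M2 bytes: M2 = (C1 ⊕ C2) ⊕ M1.
01111101 ⊕ 01100001 = 00011100
01110001 ⊕ 01100100 = 00010101
11100011 ⊕ 01101101 = 10001110
10010100 ⊕ 01101001 = 11111101
10110111 ⊕ 01101110 = 11011001
11110111 ⊕ 00100000 = 11010111
10100011 ⊕ 01100011 = 11000000
10101101 ⊕ 01101001 = 11000100
00010100 ⊕ 01110000 = 01100100

1c 15 8e fd d9 d7 c0 c4 64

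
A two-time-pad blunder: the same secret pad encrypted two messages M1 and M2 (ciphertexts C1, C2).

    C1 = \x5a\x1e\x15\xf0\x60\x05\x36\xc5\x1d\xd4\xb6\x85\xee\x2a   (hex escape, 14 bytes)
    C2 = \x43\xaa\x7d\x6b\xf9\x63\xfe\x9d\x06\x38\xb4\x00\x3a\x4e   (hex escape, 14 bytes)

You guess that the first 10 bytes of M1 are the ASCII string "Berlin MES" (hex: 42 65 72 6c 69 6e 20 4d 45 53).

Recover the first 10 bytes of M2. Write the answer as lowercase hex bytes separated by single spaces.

First, C1 ⊕ C2 = (M1 ⊕ K) ⊕ (M2 ⊕ K) = M1 ⊕ M2, so the key drops out. Then M2 = (M1 ⊕ M2) ⊕ M1 over the first 10 bytes.
byte 0: (5a ^ 43) ^ 42 = 19 ^ 42 = 5b
byte 1: (1e ^ aa) ^ 65 = b4 ^ 65 = d1
byte 2: (15 ^ 7d) ^ 72 = 68 ^ 72 = 1a
byte 3: (f0 ^ 6b) ^ 6c = 9b ^ 6c = f7
byte 4: (60 ^ f9) ^ 69 = 99 ^ 69 = f0
byte 5: (05 ^ 63) ^ 6e = 66 ^ 6e = 08
byte 6: (36 ^ fe) ^ 20 = c8 ^ 20 = e8
byte 7: (c5 ^ 9d) ^ 4d = 58 ^ 4d = 15
byte 8: (1d ^ 06) ^ 45 = 1b ^ 45 = 5e
byte 9: (d4 ^ 38) ^ 53 = ec ^ 53 = bf

5b d1 1a f7 f0 08 e8 15 5e bf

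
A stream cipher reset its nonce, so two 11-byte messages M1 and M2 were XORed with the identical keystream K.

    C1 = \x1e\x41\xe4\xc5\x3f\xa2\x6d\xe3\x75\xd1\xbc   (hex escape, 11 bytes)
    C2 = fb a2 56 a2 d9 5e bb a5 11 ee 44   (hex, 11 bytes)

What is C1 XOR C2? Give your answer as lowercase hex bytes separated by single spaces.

e5 e3 b2 67 e6 fc d6 46 64 3f f8

C1 ⊕ C2 = (M1 ⊕ K) ⊕ (M2 ⊕ K) = M1 ⊕ M2 — the shared key cancels under XOR.
 30 XOR 251 = 229
 65 XOR 162 = 227
228 XOR  86 = 178
197 XOR 162 = 103
 63 XOR 217 = 230
162 XOR  94 = 252
109 XOR 187 = 214
227 XOR 165 =  70
117 XOR  17 = 100
209 XOR 238 =  63
188 XOR  68 = 248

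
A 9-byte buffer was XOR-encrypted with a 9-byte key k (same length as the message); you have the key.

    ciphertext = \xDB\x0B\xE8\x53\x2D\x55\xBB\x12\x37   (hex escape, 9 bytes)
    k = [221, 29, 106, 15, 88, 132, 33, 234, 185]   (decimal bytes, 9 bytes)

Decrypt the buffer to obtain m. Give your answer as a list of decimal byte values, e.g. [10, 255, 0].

[6, 22, 130, 92, 117, 209, 154, 248, 142]

byte 0: 219 xor 221 =   6
byte 1:  11 xor  29 =  22
byte 2: 232 xor 106 = 130
byte 3:  83 xor  15 =  92
byte 4:  45 xor  88 = 117
byte 5:  85 xor 132 = 209
byte 6: 187 xor  33 = 154
byte 7:  18 xor 234 = 248
byte 8:  55 xor 185 = 142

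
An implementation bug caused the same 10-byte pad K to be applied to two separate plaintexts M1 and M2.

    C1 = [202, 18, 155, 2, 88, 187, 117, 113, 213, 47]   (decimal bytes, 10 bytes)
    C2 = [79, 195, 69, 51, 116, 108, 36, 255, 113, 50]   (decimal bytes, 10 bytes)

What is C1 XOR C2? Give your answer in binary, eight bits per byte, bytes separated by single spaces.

10000101 11010001 11011110 00110001 00101100 11010111 01010001 10001110 10100100 00011101

C1 ⊕ C2 = (M1 ⊕ K) ⊕ (M2 ⊕ K) = M1 ⊕ M2 — the shared key cancels under XOR.
byte 0: ca ^ 4f = 85
byte 1: 12 ^ c3 = d1
byte 2: 9b ^ 45 = de
byte 3: 02 ^ 33 = 31
byte 4: 58 ^ 74 = 2c
byte 5: bb ^ 6c = d7
byte 6: 75 ^ 24 = 51
byte 7: 71 ^ ff = 8e
byte 8: d5 ^ 71 = a4
byte 9: 2f ^ 32 = 1d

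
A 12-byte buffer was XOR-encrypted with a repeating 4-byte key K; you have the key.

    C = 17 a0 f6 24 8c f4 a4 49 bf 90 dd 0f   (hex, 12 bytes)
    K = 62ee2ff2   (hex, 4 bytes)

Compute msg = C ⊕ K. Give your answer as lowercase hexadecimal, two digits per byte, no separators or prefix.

754ed9d6ee1a8bbbdd7ef2fd

The 4-byte key repeats, so the effective keystream is 62 ee 2f f2 62 ee 2f f2 62 ee 2f f2.
byte 0:  23 XOR  98 = 117
byte 1: 160 XOR 238 =  78
byte 2: 246 XOR  47 = 217
byte 3:  36 XOR 242 = 214
byte 4: 140 XOR  98 = 238
byte 5: 244 XOR 238 =  26
byte 6: 164 XOR  47 = 139
byte 7:  73 XOR 242 = 187
byte 8: 191 XOR  98 = 221
byte 9: 144 XOR 238 = 126
byte 10: 221 XOR  47 = 242
byte 11:  15 XOR 242 = 253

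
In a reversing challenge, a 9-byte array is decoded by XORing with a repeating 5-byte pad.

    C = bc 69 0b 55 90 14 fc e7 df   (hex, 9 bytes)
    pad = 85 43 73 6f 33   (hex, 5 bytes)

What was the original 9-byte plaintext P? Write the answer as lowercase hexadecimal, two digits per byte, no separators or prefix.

392a783aa391bf94b0

The 5-byte key repeats, so the effective keystream is 85 43 73 6f 33 85 43 73 6f.
byte 0: bc XOR 85 = 39
byte 1: 69 XOR 43 = 2a
byte 2: 0b XOR 73 = 78
byte 3: 55 XOR 6f = 3a
byte 4: 90 XOR 33 = a3
byte 5: 14 XOR 85 = 91
byte 6: fc XOR 43 = bf
byte 7: e7 XOR 73 = 94
byte 8: df XOR 6f = b0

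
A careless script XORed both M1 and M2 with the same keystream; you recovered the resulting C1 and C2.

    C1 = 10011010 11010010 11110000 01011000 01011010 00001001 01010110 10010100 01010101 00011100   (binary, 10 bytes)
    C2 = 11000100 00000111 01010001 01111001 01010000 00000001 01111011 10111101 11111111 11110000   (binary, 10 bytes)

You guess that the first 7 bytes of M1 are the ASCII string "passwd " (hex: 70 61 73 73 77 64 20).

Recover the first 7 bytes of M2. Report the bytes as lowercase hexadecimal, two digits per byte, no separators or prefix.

First, C1 ⊕ C2 = (M1 ⊕ K) ⊕ (M2 ⊕ K) = M1 ⊕ M2, so the key drops out. Then M2 = (M1 ⊕ M2) ⊕ M1 over the first 7 bytes.
byte 0: (9a ^ c4) ^ 70 = 5e ^ 70 = 2e
byte 1: (d2 ^ 07) ^ 61 = d5 ^ 61 = b4
byte 2: (f0 ^ 51) ^ 73 = a1 ^ 73 = d2
byte 3: (58 ^ 79) ^ 73 = 21 ^ 73 = 52
byte 4: (5a ^ 50) ^ 77 = 0a ^ 77 = 7d
byte 5: (09 ^ 01) ^ 64 = 08 ^ 64 = 6c
byte 6: (56 ^ 7b) ^ 20 = 2d ^ 20 = 0d

2eb4d2527d6c0d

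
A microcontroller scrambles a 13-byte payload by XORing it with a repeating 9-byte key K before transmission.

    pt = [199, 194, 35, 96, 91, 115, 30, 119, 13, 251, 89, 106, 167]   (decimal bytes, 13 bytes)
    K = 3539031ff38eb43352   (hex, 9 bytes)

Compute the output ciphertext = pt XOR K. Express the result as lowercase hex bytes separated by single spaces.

f2 fb 20 7f a8 fd aa 44 5f ce 60 69 b8

The 9-byte key repeats, so the effective keystream is 35 39 03 1f f3 8e b4 33 52 35 39 03 1f.
byte 0: c7 ⊕ 35 = f2
byte 1: c2 ⊕ 39 = fb
byte 2: 23 ⊕ 03 = 20
byte 3: 60 ⊕ 1f = 7f
byte 4: 5b ⊕ f3 = a8
byte 5: 73 ⊕ 8e = fd
byte 6: 1e ⊕ b4 = aa
byte 7: 77 ⊕ 33 = 44
byte 8: 0d ⊕ 52 = 5f
byte 9: fb ⊕ 35 = ce
byte 10: 59 ⊕ 39 = 60
byte 11: 6a ⊕ 03 = 69
byte 12: a7 ⊕ 1f = b8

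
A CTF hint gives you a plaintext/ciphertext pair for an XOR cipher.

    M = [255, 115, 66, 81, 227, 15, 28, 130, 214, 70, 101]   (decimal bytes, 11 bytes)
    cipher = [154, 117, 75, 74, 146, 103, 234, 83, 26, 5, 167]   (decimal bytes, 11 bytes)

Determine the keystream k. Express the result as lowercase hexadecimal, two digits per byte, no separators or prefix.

Since cipher = M ⊕ k, XORing both sides with M gives k = M ⊕ cipher.
byte 0: ff xor 9a = 65
byte 1: 73 xor 75 = 06
byte 2: 42 xor 4b = 09
byte 3: 51 xor 4a = 1b
byte 4: e3 xor 92 = 71
byte 5: 0f xor 67 = 68
byte 6: 1c xor ea = f6
byte 7: 82 xor 53 = d1
byte 8: d6 xor 1a = cc
byte 9: 46 xor 05 = 43
byte 10: 65 xor a7 = c2

6506091b7168f6d1cc43c2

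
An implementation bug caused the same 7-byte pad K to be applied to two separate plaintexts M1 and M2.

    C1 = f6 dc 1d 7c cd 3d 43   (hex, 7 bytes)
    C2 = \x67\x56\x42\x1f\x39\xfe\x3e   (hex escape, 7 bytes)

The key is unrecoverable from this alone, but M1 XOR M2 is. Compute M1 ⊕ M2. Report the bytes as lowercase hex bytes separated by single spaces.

C1 ⊕ C2 = (M1 ⊕ K) ⊕ (M2 ⊕ K) = M1 ⊕ M2 — the shared key cancels under XOR.
11110110 ⊕ 01100111 = 10010001
11011100 ⊕ 01010110 = 10001010
00011101 ⊕ 01000010 = 01011111
01111100 ⊕ 00011111 = 01100011
11001101 ⊕ 00111001 = 11110100
00111101 ⊕ 11111110 = 11000011
01000011 ⊕ 00111110 = 01111101

91 8a 5f 63 f4 c3 7d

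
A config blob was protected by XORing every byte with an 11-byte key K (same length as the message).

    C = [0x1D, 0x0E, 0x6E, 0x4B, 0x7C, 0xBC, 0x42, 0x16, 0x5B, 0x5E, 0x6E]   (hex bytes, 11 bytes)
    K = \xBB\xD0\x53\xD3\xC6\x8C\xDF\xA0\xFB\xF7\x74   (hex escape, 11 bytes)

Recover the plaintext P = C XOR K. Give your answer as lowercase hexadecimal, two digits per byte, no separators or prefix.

a6de3d98ba309db6a0a91a

XOR is its own inverse, so applying the key byte-wise gives the result directly.
1d ⊕ bb = a6
0e ⊕ d0 = de
6e ⊕ 53 = 3d
4b ⊕ d3 = 98
7c ⊕ c6 = ba
bc ⊕ 8c = 30
42 ⊕ df = 9d
16 ⊕ a0 = b6
5b ⊕ fb = a0
5e ⊕ f7 = a9
6e ⊕ 74 = 1a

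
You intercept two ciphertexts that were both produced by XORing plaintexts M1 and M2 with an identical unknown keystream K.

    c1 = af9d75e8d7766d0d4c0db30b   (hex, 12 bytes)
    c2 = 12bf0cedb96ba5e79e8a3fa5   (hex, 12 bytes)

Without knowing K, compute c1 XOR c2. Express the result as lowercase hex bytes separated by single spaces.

bd 22 79 05 6e 1d c8 ea d2 87 8c ae

c1 ⊕ c2 = (M1 ⊕ K) ⊕ (M2 ⊕ K) = M1 ⊕ M2 — the shared key cancels under XOR.
byte 0: af XOR 12 = bd
byte 1: 9d XOR bf = 22
byte 2: 75 XOR 0c = 79
byte 3: e8 XOR ed = 05
byte 4: d7 XOR b9 = 6e
byte 5: 76 XOR 6b = 1d
byte 6: 6d XOR a5 = c8
byte 7: 0d XOR e7 = ea
byte 8: 4c XOR 9e = d2
byte 9: 0d XOR 8a = 87
byte 10: b3 XOR 3f = 8c
byte 11: 0b XOR a5 = ae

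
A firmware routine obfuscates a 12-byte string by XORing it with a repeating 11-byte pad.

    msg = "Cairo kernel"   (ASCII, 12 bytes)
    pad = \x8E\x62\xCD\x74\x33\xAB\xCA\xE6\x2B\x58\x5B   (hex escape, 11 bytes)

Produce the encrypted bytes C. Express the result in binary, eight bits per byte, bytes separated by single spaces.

11001101 00000011 10100100 00000110 01011100 10001011 10100001 10000011 01011001 00110110 00111110 11100010

The 11-byte key repeats, so the effective keystream is 8e 62 cd 74 33 ab ca e6 2b 58 5b 8e.
byte 0: 43 ^ 8e = cd
byte 1: 61 ^ 62 = 03
byte 2: 69 ^ cd = a4
byte 3: 72 ^ 74 = 06
byte 4: 6f ^ 33 = 5c
byte 5: 20 ^ ab = 8b
byte 6: 6b ^ ca = a1
byte 7: 65 ^ e6 = 83
byte 8: 72 ^ 2b = 59
byte 9: 6e ^ 58 = 36
byte 10: 65 ^ 5b = 3e
byte 11: 6c ^ 8e = e2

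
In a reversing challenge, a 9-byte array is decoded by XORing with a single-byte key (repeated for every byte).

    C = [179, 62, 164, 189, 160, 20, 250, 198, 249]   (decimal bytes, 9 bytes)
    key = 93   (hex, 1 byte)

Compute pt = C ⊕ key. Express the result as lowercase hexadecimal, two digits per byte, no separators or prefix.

20ad372e338769556a

The 1-byte key repeats, so the effective keystream is 93 93 93 93 93 93 93 93 93.
byte 0: 179 XOR 147 =  32
byte 1:  62 XOR 147 = 173
byte 2: 164 XOR 147 =  55
byte 3: 189 XOR 147 =  46
byte 4: 160 XOR 147 =  51
byte 5:  20 XOR 147 = 135
byte 6: 250 XOR 147 = 105
byte 7: 198 XOR 147 =  85
byte 8: 249 XOR 147 = 106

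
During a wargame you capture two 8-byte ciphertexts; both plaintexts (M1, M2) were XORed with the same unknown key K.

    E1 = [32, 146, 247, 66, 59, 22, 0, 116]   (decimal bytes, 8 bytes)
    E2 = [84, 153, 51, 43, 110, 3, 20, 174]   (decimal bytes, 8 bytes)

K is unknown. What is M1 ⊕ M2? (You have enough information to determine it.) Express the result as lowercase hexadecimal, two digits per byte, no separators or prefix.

740bc469551514da

E1 ⊕ E2 = (M1 ⊕ K) ⊕ (M2 ⊕ K) = M1 ⊕ M2 — the shared key cancels under XOR.
byte 0: 00100000 xor 01010100 = 01110100
byte 1: 10010010 xor 10011001 = 00001011
byte 2: 11110111 xor 00110011 = 11000100
byte 3: 01000010 xor 00101011 = 01101001
byte 4: 00111011 xor 01101110 = 01010101
byte 5: 00010110 xor 00000011 = 00010101
byte 6: 00000000 xor 00010100 = 00010100
byte 7: 01110100 xor 10101110 = 11011010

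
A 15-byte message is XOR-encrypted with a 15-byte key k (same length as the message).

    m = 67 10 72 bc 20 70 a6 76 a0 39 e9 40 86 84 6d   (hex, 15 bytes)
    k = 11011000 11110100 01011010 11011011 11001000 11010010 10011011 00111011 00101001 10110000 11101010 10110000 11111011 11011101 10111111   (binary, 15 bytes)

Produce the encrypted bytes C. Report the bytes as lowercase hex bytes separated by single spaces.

bf e4 28 67 e8 a2 3d 4d 89 89 03 f0 7d 59 d2

103 XOR 216 = 191
 16 XOR 244 = 228
114 XOR  90 =  40
188 XOR 219 = 103
 32 XOR 200 = 232
112 XOR 210 = 162
166 XOR 155 =  61
118 XOR  59 =  77
160 XOR  41 = 137
 57 XOR 176 = 137
233 XOR 234 =   3
 64 XOR 176 = 240
134 XOR 251 = 125
132 XOR 221 =  89
109 XOR 191 = 210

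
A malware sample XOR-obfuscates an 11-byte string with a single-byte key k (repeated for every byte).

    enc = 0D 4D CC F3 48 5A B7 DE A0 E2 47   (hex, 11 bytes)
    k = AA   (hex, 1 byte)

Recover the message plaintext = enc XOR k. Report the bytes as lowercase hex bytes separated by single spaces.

The 1-byte key repeats, so the effective keystream is aa aa aa aa aa aa aa aa aa aa aa.
byte 0: 0d ⊕ aa = a7
byte 1: 4d ⊕ aa = e7
byte 2: cc ⊕ aa = 66
byte 3: f3 ⊕ aa = 59
byte 4: 48 ⊕ aa = e2
byte 5: 5a ⊕ aa = f0
byte 6: b7 ⊕ aa = 1d
byte 7: de ⊕ aa = 74
byte 8: a0 ⊕ aa = 0a
byte 9: e2 ⊕ aa = 48
byte 10: 47 ⊕ aa = ed

a7 e7 66 59 e2 f0 1d 74 0a 48 ed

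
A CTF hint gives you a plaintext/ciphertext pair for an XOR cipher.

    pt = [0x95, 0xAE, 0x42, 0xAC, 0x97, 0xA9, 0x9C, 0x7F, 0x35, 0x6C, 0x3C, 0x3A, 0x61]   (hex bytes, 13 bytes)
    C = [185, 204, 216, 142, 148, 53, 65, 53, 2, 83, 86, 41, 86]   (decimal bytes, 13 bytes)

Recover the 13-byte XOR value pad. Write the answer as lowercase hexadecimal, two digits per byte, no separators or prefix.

2c629a22039cdd4a373f6a1337

Since C = pt ⊕ pad, XORing both sides with pt gives pad = pt ⊕ C.
byte 0: 149 xor 185 =  44
byte 1: 174 xor 204 =  98
byte 2:  66 xor 216 = 154
byte 3: 172 xor 142 =  34
byte 4: 151 xor 148 =   3
byte 5: 169 xor  53 = 156
byte 6: 156 xor  65 = 221
byte 7: 127 xor  53 =  74
byte 8:  53 xor   2 =  55
byte 9: 108 xor  83 =  63
byte 10:  60 xor  86 = 106
byte 11:  58 xor  41 =  19
byte 12:  97 xor  86 =  55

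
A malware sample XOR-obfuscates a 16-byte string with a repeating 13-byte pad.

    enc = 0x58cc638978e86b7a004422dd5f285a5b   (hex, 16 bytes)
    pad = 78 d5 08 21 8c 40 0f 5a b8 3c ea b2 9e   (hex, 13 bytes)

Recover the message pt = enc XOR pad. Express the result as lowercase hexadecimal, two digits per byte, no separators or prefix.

The 13-byte key repeats, so the effective keystream is 78 d5 08 21 8c 40 0f 5a b8 3c ea b2 9e 78 d5 08.
byte 0: 58 XOR 78 = 20
byte 1: cc XOR d5 = 19
byte 2: 63 XOR 08 = 6b
byte 3: 89 XOR 21 = a8
byte 4: 78 XOR 8c = f4
byte 5: e8 XOR 40 = a8
byte 6: 6b XOR 0f = 64
byte 7: 7a XOR 5a = 20
byte 8: 00 XOR b8 = b8
byte 9: 44 XOR 3c = 78
byte 10: 22 XOR ea = c8
byte 11: dd XOR b2 = 6f
byte 12: 5f XOR 9e = c1
byte 13: 28 XOR 78 = 50
byte 14: 5a XOR d5 = 8f
byte 15: 5b XOR 08 = 53

20196ba8f4a86420b878c86fc1508f53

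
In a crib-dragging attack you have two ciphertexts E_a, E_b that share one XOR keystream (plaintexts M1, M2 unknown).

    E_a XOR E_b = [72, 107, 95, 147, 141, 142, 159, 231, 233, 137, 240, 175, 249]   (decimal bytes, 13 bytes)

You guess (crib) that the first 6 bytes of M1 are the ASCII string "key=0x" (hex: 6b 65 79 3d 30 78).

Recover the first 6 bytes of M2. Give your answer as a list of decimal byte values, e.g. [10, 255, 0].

[35, 14, 38, 174, 189, 246]

Since E_a ⊕ E_b = M1 ⊕ M2, XORing with the guessed M1 bytes yields the corresponding M2 bytes: M2 = (E_a ⊕ E_b) ⊕ M1.
48 XOR 6b = 23
6b XOR 65 = 0e
5f XOR 79 = 26
93 XOR 3d = ae
8d XOR 30 = bd
8e XOR 78 = f6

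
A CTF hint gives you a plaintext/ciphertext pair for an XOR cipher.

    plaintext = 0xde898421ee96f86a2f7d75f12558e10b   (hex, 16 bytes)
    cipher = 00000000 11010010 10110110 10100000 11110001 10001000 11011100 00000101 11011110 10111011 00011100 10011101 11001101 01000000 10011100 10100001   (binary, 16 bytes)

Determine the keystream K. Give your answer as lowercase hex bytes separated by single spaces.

Since cipher = plaintext ⊕ K, XORing both sides with plaintext gives K = plaintext ⊕ cipher.
de xor 00 = de
89 xor d2 = 5b
84 xor b6 = 32
21 xor a0 = 81
ee xor f1 = 1f
96 xor 88 = 1e
f8 xor dc = 24
6a xor 05 = 6f
2f xor de = f1
7d xor bb = c6
75 xor 1c = 69
f1 xor 9d = 6c
25 xor cd = e8
58 xor 40 = 18
e1 xor 9c = 7d
0b xor a1 = aa

de 5b 32 81 1f 1e 24 6f f1 c6 69 6c e8 18 7d aa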